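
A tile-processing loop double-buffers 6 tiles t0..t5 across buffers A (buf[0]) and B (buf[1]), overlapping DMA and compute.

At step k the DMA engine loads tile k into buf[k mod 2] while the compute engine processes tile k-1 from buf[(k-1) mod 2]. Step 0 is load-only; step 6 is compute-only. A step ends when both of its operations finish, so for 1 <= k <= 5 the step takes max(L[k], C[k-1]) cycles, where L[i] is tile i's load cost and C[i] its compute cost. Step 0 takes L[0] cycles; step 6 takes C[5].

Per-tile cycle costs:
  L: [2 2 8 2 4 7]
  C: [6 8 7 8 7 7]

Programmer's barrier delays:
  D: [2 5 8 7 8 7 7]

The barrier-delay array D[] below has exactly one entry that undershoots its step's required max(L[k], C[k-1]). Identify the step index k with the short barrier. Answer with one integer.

step 0: need L[0]=2 = 2; D[0]=2 ok
step 1: need max(L[1]=2,C[0]=6) = 6; D[1]=5 SHORT
step 2: need max(L[2]=8,C[1]=8) = 8; D[2]=8 ok
step 3: need max(L[3]=2,C[2]=7) = 7; D[3]=7 ok
step 4: need max(L[4]=4,C[3]=8) = 8; D[4]=8 ok
step 5: need max(L[5]=7,C[4]=7) = 7; D[5]=7 ok
step 6: need C[5]=7 = 7; D[6]=7 ok

hazard at step 1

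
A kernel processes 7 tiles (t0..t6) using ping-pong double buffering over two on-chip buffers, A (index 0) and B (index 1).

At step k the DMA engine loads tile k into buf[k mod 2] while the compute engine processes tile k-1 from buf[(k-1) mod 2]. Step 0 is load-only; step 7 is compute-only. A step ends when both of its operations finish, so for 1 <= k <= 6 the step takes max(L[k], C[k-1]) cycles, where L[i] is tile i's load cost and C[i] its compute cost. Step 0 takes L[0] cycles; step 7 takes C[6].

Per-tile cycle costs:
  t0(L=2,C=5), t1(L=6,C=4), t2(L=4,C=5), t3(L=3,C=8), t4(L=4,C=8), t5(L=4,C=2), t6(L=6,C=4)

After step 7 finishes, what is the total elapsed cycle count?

end_cycle[7] = 43

  0. 2=2c; end=2; A:t0 B:-
  1. max(6,5)=6c; end=8; A:t0 B:t1
  2. max(4,4)=4c; end=12; A:t2 B:t1
  3. max(3,5)=5c; end=17; A:t2 B:t3
  4. max(4,8)=8c; end=25; A:t4 B:t3
  5. max(4,8)=8c; end=33; A:t4 B:t5
  6. max(6,2)=6c; end=39; A:t6 B:t5
  7. 4=4c; end=43; A:t6 B:t5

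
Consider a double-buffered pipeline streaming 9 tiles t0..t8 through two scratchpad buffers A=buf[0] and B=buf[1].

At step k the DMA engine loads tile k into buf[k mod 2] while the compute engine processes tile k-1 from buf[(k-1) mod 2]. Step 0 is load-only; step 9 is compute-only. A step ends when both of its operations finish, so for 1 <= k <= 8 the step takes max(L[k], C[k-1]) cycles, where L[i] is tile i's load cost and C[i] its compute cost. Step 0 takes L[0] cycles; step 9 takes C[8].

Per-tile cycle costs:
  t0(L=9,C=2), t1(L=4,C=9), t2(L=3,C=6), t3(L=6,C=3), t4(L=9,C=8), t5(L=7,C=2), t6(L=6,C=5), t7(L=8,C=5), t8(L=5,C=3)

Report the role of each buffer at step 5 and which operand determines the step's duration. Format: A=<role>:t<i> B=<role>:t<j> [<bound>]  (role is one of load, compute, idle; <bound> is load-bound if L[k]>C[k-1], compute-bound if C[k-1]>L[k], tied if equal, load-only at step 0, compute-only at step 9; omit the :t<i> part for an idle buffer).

step 0: L[0]=9 → dur=9, Σ=9 | A=load:t0 B=idle [load-only]
step 1: L[1]=4 C[0]=2 → dur=4, Σ=13 | A=compute:t0 B=load:t1 [load-bound]
step 2: L[2]=3 C[1]=9 → dur=9, Σ=22 | A=load:t2 B=compute:t1 [compute-bound]
step 3: L[3]=6 C[2]=6 → dur=6, Σ=28 | A=compute:t2 B=load:t3 [tied]
step 4: L[4]=9 C[3]=3 → dur=9, Σ=37 | A=load:t4 B=compute:t3 [load-bound]
step 5: L[5]=7 C[4]=8 → dur=8, Σ=45 | A=compute:t4 B=load:t5 [compute-bound]
step 6: L[6]=6 C[5]=2 → dur=6, Σ=51 | A=load:t6 B=compute:t5 [load-bound]
step 7: L[7]=8 C[6]=5 → dur=8, Σ=59 | A=compute:t6 B=load:t7 [load-bound]
step 8: L[8]=5 C[7]=5 → dur=5, Σ=64 | A=load:t8 B=compute:t7 [tied]
step 9: C[8]=3 → dur=3, Σ=67 | A=compute:t8 B=idle [compute-only]

step 5: A=compute:t4 B=load:t5 [compute-bound]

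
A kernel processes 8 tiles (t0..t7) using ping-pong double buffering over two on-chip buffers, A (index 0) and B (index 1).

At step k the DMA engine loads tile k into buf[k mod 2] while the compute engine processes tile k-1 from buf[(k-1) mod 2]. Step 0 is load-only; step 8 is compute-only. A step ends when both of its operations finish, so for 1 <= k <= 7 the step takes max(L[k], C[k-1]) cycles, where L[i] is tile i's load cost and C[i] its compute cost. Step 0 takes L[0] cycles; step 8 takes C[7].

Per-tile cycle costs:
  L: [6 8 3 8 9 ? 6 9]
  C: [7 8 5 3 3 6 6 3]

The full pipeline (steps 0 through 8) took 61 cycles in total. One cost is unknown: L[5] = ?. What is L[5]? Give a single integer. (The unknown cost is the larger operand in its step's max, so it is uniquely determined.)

step 0 = dur = L[0]=6 = 6
step 1 = dur = max(L[1]=8, C[0]=7) = 8
step 2 = dur = max(L[2]=3, C[1]=8) = 8
step 3 = dur = max(L[3]=8, C[2]=5) = 8
step 4 = dur = max(L[4]=9, C[3]=3) = 9
step 5 = dur = max(L[5]=?, C[4]=3) = L[5]  (unknown; binding)
step 6 = dur = max(L[6]=6, C[5]=6) = 6
step 7 = dur = max(L[7]=9, C[6]=6) = 9
step 8 = dur = C[7]=3 = 3
sum of known step durations = 57
dur[5] = total - known = 61 - 57 = 4
L[5] is the binding max in step 5, so L[5] = dur[5] = 4

L[5] = 4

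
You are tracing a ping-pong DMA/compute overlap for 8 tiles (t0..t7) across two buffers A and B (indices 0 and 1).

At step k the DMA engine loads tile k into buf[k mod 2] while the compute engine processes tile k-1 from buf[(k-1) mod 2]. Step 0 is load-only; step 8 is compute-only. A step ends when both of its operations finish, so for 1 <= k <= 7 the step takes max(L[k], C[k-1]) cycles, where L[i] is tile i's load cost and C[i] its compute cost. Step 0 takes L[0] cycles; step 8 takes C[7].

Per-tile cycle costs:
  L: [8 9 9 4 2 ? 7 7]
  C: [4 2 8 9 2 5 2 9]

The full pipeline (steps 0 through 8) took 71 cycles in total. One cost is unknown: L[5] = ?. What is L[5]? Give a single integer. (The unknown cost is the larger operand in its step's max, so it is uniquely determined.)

step 0 → dur = L[0]=8 = 8
step 1 → dur = max(L[1]=9, C[0]=4) = 9
step 2 → dur = max(L[2]=9, C[1]=2) = 9
step 3 → dur = max(L[3]=4, C[2]=8) = 8
step 4 → dur = max(L[4]=2, C[3]=9) = 9
step 5 → dur = max(L[5]=?, C[4]=2) = L[5]  (unknown; binding)
step 6 → dur = max(L[6]=7, C[5]=5) = 7
step 7 → dur = max(L[7]=7, C[6]=2) = 7
step 8 → dur = C[7]=9 = 9
sum of known step durations = 66
dur[5] = total - known = 71 - 66 = 5
L[5] is the binding max in step 5, so L[5] = dur[5] = 5

L[5] = 5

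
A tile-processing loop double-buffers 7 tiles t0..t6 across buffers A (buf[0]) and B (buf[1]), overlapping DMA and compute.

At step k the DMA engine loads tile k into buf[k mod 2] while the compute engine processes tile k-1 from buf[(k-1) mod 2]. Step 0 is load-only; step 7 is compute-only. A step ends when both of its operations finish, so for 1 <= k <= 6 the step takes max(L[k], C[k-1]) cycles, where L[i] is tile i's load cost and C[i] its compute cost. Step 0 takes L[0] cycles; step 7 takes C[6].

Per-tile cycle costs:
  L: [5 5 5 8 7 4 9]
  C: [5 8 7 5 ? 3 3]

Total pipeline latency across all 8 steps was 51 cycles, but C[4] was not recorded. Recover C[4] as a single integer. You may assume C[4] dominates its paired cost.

C[4] = 6

step 0: dur = L[0]=5 = 5
step 1: dur = max(L[1]=5, C[0]=5) = 5
step 2: dur = max(L[2]=5, C[1]=8) = 8
step 3: dur = max(L[3]=8, C[2]=7) = 8
step 4: dur = max(L[4]=7, C[3]=5) = 7
step 5: dur = max(L[5]=4, C[4]=?) = C[4]  (unknown; binding)
step 6: dur = max(L[6]=9, C[5]=3) = 9
step 7: dur = C[6]=3 = 3
sum of known step durations = 45
dur[5] = total - known = 51 - 45 = 6
C[4] is the binding max in step 5, so C[4] = dur[5] = 6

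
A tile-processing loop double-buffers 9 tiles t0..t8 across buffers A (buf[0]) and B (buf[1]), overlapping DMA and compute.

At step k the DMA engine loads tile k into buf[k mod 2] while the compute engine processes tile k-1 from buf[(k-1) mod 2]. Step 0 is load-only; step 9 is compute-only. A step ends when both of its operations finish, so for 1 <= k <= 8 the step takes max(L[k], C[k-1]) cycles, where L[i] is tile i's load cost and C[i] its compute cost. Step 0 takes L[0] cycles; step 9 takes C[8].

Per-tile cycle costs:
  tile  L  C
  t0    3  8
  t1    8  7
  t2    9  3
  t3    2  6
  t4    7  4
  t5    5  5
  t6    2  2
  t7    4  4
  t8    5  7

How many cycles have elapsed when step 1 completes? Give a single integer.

end_cycle[1] = 11

[0] DMA t0→A (3c) ∥ CU idle ⇒ 3c, clock 3
[1] DMA t1→B (8c) ∥ CU A:t0 (8c) ⇒ 8c, clock 11
[2] DMA t2→A (9c) ∥ CU B:t1 (7c) ⇒ 9c, clock 20
[3] DMA t3→B (2c) ∥ CU A:t2 (3c) ⇒ 3c, clock 23
[4] DMA t4→A (7c) ∥ CU B:t3 (6c) ⇒ 7c, clock 30
[5] DMA t5→B (5c) ∥ CU A:t4 (4c) ⇒ 5c, clock 35
[6] DMA t6→A (2c) ∥ CU B:t5 (5c) ⇒ 5c, clock 40
[7] DMA t7→B (4c) ∥ CU A:t6 (2c) ⇒ 4c, clock 44
[8] DMA t8→A (5c) ∥ CU B:t7 (4c) ⇒ 5c, clock 49
[9] DMA idle ∥ CU A:t8 (7c) ⇒ 7c, clock 56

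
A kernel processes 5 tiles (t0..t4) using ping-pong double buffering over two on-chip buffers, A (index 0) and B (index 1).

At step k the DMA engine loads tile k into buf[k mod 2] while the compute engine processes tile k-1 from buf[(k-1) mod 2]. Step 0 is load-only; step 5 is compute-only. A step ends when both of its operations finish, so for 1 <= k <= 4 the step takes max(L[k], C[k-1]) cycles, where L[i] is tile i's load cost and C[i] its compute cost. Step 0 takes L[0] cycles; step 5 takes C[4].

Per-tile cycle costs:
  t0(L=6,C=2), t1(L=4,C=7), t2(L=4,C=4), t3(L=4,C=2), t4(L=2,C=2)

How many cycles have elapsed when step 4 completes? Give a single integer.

end_cycle[4] = 23

step 0: L[0]=6 → dur=6, Σ=6 | A=load:t0 B=idle [load-only]
step 1: L[1]=4 C[0]=2 → dur=4, Σ=10 | A=compute:t0 B=load:t1 [load-bound]
step 2: L[2]=4 C[1]=7 → dur=7, Σ=17 | A=load:t2 B=compute:t1 [compute-bound]
step 3: L[3]=4 C[2]=4 → dur=4, Σ=21 | A=compute:t2 B=load:t3 [tied]
step 4: L[4]=2 C[3]=2 → dur=2, Σ=23 | A=load:t4 B=compute:t3 [tied]
step 5: C[4]=2 → dur=2, Σ=25 | A=compute:t4 B=idle [compute-only]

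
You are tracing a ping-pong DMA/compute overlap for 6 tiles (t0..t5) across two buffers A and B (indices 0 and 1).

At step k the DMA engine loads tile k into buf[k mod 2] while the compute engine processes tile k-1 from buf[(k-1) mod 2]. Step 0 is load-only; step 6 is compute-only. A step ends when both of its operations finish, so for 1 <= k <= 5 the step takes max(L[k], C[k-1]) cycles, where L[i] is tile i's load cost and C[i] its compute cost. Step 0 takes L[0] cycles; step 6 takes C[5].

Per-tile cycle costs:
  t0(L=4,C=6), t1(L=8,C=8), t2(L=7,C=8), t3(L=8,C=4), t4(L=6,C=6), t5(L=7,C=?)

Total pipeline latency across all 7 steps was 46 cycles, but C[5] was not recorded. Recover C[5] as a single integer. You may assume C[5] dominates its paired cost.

C[5] = 5

step 0 = dur = L[0]=4 = 4
step 1 = dur = max(L[1]=8, C[0]=6) = 8
step 2 = dur = max(L[2]=7, C[1]=8) = 8
step 3 = dur = max(L[3]=8, C[2]=8) = 8
step 4 = dur = max(L[4]=6, C[3]=4) = 6
step 5 = dur = max(L[5]=7, C[4]=6) = 7
step 6 = dur = C[5]=? = C[5]  (unknown; binding)
sum of known step durations = 41
dur[6] = total - known = 46 - 41 = 5
C[5] is the binding max in step 6, so C[5] = dur[6] = 5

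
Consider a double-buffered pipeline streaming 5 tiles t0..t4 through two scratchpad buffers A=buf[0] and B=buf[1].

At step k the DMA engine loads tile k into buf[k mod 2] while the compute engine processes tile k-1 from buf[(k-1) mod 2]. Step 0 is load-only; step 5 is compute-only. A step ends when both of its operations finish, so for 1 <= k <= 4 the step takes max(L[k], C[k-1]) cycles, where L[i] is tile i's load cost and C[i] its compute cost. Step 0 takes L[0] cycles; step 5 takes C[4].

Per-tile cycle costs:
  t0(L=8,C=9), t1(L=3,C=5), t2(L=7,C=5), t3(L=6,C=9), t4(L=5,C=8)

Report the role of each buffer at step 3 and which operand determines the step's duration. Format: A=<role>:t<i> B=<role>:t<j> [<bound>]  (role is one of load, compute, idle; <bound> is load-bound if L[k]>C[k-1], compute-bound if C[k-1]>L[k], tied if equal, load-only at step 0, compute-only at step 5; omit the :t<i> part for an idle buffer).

[0] DMA t0→A (8c) ∥ CU idle ⇒ 8c, clock 8
[1] DMA t1→B (3c) ∥ CU A:t0 (9c) ⇒ 9c, clock 17
[2] DMA t2→A (7c) ∥ CU B:t1 (5c) ⇒ 7c, clock 24
[3] DMA t3→B (6c) ∥ CU A:t2 (5c) ⇒ 6c, clock 30
[4] DMA t4→A (5c) ∥ CU B:t3 (9c) ⇒ 9c, clock 39
[5] DMA idle ∥ CU A:t4 (8c) ⇒ 8c, clock 47

step 3: A=compute:t2 B=load:t3 [load-bound]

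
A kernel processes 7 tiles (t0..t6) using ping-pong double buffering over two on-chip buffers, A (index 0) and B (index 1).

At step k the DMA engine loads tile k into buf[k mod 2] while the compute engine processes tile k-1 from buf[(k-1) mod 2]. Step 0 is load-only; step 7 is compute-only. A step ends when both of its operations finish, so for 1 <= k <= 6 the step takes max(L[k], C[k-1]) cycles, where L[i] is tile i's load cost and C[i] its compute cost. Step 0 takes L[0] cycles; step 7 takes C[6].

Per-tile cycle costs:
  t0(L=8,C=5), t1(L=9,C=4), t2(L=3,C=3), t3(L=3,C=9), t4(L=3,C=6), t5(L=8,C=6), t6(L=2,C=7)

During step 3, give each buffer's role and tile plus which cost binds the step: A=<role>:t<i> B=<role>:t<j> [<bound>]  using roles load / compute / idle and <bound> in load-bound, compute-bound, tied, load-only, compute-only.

step 0: L[0]=8 → dur=8, Σ=8 | A=load:t0 B=idle [load-only]
step 1: L[1]=9 C[0]=5 → dur=9, Σ=17 | A=compute:t0 B=load:t1 [load-bound]
step 2: L[2]=3 C[1]=4 → dur=4, Σ=21 | A=load:t2 B=compute:t1 [compute-bound]
step 3: L[3]=3 C[2]=3 → dur=3, Σ=24 | A=compute:t2 B=load:t3 [tied]
step 4: L[4]=3 C[3]=9 → dur=9, Σ=33 | A=load:t4 B=compute:t3 [compute-bound]
step 5: L[5]=8 C[4]=6 → dur=8, Σ=41 | A=compute:t4 B=load:t5 [load-bound]
step 6: L[6]=2 C[5]=6 → dur=6, Σ=47 | A=load:t6 B=compute:t5 [compute-bound]
step 7: C[6]=7 → dur=7, Σ=54 | A=compute:t6 B=idle [compute-only]

step 3: A=compute:t2 B=load:t3 [tied]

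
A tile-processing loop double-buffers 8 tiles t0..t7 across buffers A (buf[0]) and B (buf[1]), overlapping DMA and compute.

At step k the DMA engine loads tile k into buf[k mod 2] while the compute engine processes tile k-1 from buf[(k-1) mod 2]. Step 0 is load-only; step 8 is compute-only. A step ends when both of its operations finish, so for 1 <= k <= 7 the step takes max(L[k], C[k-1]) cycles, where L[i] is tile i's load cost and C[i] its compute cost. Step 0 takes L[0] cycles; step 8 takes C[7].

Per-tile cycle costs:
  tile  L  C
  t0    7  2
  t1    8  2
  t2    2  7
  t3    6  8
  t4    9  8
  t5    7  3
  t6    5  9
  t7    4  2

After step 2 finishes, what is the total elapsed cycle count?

end_cycle[2] = 17

k=0 load=t0/7c comp=- wait=7 total=7
k=1 load=t1/8c comp=t0/2c wait=8 total=15
k=2 load=t2/2c comp=t1/2c wait=2 total=17
k=3 load=t3/6c comp=t2/7c wait=7 total=24
k=4 load=t4/9c comp=t3/8c wait=9 total=33
k=5 load=t5/7c comp=t4/8c wait=8 total=41
k=6 load=t6/5c comp=t5/3c wait=5 total=46
k=7 load=t7/4c comp=t6/9c wait=9 total=55
k=8 load=- comp=t7/2c wait=2 total=57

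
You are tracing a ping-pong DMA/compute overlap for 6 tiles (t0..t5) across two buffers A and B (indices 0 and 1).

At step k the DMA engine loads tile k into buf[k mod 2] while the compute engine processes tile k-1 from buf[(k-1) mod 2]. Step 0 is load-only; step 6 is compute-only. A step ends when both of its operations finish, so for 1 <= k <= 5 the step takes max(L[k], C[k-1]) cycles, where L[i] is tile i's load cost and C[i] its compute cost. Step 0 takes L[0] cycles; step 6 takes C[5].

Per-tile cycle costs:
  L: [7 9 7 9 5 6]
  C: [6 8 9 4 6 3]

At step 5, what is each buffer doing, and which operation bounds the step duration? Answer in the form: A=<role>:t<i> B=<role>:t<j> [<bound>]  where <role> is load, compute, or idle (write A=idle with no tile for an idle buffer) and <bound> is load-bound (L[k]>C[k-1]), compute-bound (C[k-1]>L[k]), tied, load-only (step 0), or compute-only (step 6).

step 0: L[0]=7 → dur=7, Σ=7 | A=load:t0 B=idle [load-only]
step 1: L[1]=9 C[0]=6 → dur=9, Σ=16 | A=compute:t0 B=load:t1 [load-bound]
step 2: L[2]=7 C[1]=8 → dur=8, Σ=24 | A=load:t2 B=compute:t1 [compute-bound]
step 3: L[3]=9 C[2]=9 → dur=9, Σ=33 | A=compute:t2 B=load:t3 [tied]
step 4: L[4]=5 C[3]=4 → dur=5, Σ=38 | A=load:t4 B=compute:t3 [load-bound]
step 5: L[5]=6 C[4]=6 → dur=6, Σ=44 | A=compute:t4 B=load:t5 [tied]
step 6: C[5]=3 → dur=3, Σ=47 | A=idle B=compute:t5 [compute-only]

step 5: A=compute:t4 B=load:t5 [tied]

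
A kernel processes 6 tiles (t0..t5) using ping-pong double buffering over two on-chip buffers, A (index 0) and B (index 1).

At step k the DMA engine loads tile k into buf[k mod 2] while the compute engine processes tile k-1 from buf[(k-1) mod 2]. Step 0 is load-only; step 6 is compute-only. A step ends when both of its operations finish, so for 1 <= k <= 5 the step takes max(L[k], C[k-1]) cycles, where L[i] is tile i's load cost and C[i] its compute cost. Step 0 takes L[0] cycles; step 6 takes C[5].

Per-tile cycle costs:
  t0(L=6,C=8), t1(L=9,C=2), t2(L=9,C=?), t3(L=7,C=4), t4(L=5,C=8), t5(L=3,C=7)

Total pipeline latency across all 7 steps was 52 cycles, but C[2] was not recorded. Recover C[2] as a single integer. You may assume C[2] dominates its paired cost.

step 0 | dur = L[0]=6 = 6
step 1 | dur = max(L[1]=9, C[0]=8) = 9
step 2 | dur = max(L[2]=9, C[1]=2) = 9
step 3 | dur = max(L[3]=7, C[2]=?) = C[2]  (unknown; binding)
step 4 | dur = max(L[4]=5, C[3]=4) = 5
step 5 | dur = max(L[5]=3, C[4]=8) = 8
step 6 | dur = C[5]=7 = 7
sum of known step durations = 44
dur[3] = total - known = 52 - 44 = 8
C[2] is the binding max in step 3, so C[2] = dur[3] = 8

C[2] = 8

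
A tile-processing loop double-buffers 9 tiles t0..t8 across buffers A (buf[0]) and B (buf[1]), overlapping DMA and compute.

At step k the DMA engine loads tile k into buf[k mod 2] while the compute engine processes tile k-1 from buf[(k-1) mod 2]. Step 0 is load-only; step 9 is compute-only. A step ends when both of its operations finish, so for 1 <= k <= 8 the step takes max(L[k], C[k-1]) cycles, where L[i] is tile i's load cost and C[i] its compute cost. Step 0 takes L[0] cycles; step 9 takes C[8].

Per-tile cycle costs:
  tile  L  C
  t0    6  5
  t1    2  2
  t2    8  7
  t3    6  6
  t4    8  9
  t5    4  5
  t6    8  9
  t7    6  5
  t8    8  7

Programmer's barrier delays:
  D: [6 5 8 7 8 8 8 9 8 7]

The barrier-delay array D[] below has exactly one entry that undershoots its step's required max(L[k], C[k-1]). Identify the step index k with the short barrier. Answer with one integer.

k=0 barrier L[0]=6→6c, D[0]=6 ok
k=1 barrier max(L[1]=2,C[0]=5)→5c, D[1]=5 ok
k=2 barrier max(L[2]=8,C[1]=2)→8c, D[2]=8 ok
k=3 barrier max(L[3]=6,C[2]=7)→7c, D[3]=7 ok
k=4 barrier max(L[4]=8,C[3]=6)→8c, D[4]=8 ok
k=5 barrier max(L[5]=4,C[4]=9)→9c, D[5]=8 SHORT
k=6 barrier max(L[6]=8,C[5]=5)→8c, D[6]=8 ok
k=7 barrier max(L[7]=6,C[6]=9)→9c, D[7]=9 ok
k=8 barrier max(L[8]=8,C[7]=5)→8c, D[8]=8 ok
k=9 barrier C[8]=7→7c, D[9]=7 ok

hazard at step 5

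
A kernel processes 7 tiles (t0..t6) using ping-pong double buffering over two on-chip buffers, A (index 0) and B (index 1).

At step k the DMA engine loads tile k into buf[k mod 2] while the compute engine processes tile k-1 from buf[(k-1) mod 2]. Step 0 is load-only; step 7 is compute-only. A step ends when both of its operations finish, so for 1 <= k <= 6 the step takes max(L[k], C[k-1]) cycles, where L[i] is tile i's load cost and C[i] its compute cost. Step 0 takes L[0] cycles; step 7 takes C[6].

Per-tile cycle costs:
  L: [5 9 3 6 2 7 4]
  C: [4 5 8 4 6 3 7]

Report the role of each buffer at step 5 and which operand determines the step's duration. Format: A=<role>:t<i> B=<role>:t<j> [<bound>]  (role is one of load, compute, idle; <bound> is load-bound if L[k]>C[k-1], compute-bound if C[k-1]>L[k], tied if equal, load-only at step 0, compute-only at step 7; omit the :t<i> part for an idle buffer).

step 5: A=compute:t4 B=load:t5 [load-bound]

  0. 5=5c; end=5; A:t0 B:-
  1. max(9,4)=9c; end=14; A:t0 B:t1
  2. max(3,5)=5c; end=19; A:t2 B:t1
  3. max(6,8)=8c; end=27; A:t2 B:t3
  4. max(2,4)=4c; end=31; A:t4 B:t3
  5. max(7,6)=7c; end=38; A:t4 B:t5
  6. max(4,3)=4c; end=42; A:t6 B:t5
  7. 7=7c; end=49; A:t6 B:t5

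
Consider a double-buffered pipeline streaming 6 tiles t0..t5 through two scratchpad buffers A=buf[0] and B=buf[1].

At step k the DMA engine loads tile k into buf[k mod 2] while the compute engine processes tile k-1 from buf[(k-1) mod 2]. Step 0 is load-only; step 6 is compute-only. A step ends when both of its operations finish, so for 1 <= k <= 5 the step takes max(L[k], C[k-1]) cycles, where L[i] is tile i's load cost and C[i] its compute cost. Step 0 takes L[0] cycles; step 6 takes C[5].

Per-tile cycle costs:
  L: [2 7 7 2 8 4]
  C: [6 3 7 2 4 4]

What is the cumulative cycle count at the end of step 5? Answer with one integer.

[0] DMA t0→A (2c) ∥ CU idle ⇒ 2c, clock 2
[1] DMA t1→B (7c) ∥ CU A:t0 (6c) ⇒ 7c, clock 9
[2] DMA t2→A (7c) ∥ CU B:t1 (3c) ⇒ 7c, clock 16
[3] DMA t3→B (2c) ∥ CU A:t2 (7c) ⇒ 7c, clock 23
[4] DMA t4→A (8c) ∥ CU B:t3 (2c) ⇒ 8c, clock 31
[5] DMA t5→B (4c) ∥ CU A:t4 (4c) ⇒ 4c, clock 35
[6] DMA idle ∥ CU B:t5 (4c) ⇒ 4c, clock 39

end_cycle[5] = 35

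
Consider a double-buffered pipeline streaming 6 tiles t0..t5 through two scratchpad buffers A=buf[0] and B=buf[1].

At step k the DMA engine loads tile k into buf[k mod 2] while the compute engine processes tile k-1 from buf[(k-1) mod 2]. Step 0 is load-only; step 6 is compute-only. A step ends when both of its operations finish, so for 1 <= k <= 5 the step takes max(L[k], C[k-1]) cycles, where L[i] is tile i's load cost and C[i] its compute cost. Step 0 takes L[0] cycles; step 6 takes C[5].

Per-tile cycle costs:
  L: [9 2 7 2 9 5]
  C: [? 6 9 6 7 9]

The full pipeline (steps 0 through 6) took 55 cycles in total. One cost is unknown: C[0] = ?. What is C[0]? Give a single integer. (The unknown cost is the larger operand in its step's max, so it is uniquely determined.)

C[0] = 5

step 0 → dur = L[0]=9 = 9
step 1 → dur = max(L[1]=2, C[0]=?) = C[0]  (unknown; binding)
step 2 → dur = max(L[2]=7, C[1]=6) = 7
step 3 → dur = max(L[3]=2, C[2]=9) = 9
step 4 → dur = max(L[4]=9, C[3]=6) = 9
step 5 → dur = max(L[5]=5, C[4]=7) = 7
step 6 → dur = C[5]=9 = 9
sum of known step durations = 50
dur[1] = total - known = 55 - 50 = 5
C[0] is the binding max in step 1, so C[0] = dur[1] = 5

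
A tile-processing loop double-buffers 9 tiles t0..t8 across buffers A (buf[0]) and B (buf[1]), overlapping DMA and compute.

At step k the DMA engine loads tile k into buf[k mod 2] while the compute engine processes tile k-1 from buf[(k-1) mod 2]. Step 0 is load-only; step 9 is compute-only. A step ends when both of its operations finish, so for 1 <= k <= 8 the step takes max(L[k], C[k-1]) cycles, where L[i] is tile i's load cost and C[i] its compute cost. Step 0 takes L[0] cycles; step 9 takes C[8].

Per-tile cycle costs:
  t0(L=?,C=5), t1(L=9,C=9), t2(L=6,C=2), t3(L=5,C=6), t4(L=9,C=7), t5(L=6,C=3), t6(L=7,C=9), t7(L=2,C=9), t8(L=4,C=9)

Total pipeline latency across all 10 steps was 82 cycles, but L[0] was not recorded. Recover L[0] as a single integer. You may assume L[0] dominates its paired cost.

L[0] = 9

step 0 = dur = L[0]=? = L[0]  (unknown; binding)
step 1 = dur = max(L[1]=9, C[0]=5) = 9
step 2 = dur = max(L[2]=6, C[1]=9) = 9
step 3 = dur = max(L[3]=5, C[2]=2) = 5
step 4 = dur = max(L[4]=9, C[3]=6) = 9
step 5 = dur = max(L[5]=6, C[4]=7) = 7
step 6 = dur = max(L[6]=7, C[5]=3) = 7
step 7 = dur = max(L[7]=2, C[6]=9) = 9
step 8 = dur = max(L[8]=4, C[7]=9) = 9
step 9 = dur = C[8]=9 = 9
sum of known step durations = 73
dur[0] = total - known = 82 - 73 = 9
L[0] is the binding max in step 0, so L[0] = dur[0] = 9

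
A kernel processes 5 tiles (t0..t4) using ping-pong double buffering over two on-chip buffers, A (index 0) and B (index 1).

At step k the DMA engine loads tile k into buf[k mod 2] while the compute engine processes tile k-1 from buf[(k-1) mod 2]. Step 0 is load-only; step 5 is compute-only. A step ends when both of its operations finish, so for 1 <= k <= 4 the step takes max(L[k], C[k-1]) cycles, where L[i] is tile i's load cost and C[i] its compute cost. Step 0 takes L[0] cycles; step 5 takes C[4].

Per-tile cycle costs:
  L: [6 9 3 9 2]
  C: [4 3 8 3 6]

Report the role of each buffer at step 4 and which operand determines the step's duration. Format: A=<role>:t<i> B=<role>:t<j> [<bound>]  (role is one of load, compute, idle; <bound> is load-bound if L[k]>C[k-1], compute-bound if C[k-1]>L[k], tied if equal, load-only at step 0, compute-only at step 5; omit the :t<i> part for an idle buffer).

step 4: A=load:t4 B=compute:t3 [compute-bound]

[0] DMA t0→A (6c) ∥ CU idle ⇒ 6c, clock 6
[1] DMA t1→B (9c) ∥ CU A:t0 (4c) ⇒ 9c, clock 15
[2] DMA t2→A (3c) ∥ CU B:t1 (3c) ⇒ 3c, clock 18
[3] DMA t3→B (9c) ∥ CU A:t2 (8c) ⇒ 9c, clock 27
[4] DMA t4→A (2c) ∥ CU B:t3 (3c) ⇒ 3c, clock 30
[5] DMA idle ∥ CU A:t4 (6c) ⇒ 6c, clock 36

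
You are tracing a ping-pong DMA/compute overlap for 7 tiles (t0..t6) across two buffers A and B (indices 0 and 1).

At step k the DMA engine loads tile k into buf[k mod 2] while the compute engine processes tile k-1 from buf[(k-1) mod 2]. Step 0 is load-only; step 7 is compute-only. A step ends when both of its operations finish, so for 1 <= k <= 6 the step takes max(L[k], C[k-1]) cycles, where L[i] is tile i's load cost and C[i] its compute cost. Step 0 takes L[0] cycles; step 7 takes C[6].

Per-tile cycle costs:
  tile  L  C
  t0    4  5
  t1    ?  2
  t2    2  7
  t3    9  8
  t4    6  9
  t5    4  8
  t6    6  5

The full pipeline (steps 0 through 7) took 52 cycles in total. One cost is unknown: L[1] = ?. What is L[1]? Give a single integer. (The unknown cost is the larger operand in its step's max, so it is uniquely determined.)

step 0 | dur = L[0]=4 = 4
step 1 | dur = max(L[1]=?, C[0]=5) = L[1]  (unknown; binding)
step 2 | dur = max(L[2]=2, C[1]=2) = 2
step 3 | dur = max(L[3]=9, C[2]=7) = 9
step 4 | dur = max(L[4]=6, C[3]=8) = 8
step 5 | dur = max(L[5]=4, C[4]=9) = 9
step 6 | dur = max(L[6]=6, C[5]=8) = 8
step 7 | dur = C[6]=5 = 5
sum of known step durations = 45
dur[1] = total - known = 52 - 45 = 7
L[1] is the binding max in step 1, so L[1] = dur[1] = 7

L[1] = 7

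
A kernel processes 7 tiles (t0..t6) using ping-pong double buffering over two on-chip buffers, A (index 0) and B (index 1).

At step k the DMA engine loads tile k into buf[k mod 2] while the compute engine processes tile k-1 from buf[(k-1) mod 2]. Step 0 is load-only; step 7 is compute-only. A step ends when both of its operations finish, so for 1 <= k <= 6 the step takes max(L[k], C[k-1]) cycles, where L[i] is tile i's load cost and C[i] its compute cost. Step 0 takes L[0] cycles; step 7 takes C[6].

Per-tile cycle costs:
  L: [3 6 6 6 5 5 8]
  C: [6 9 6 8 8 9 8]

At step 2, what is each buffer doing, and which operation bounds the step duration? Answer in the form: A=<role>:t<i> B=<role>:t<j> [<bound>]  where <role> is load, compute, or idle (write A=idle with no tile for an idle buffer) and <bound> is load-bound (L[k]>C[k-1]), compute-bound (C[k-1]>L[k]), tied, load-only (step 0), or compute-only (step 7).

[0] DMA t0→A (3c) ∥ CU idle ⇒ 3c, clock 3
[1] DMA t1→B (6c) ∥ CU A:t0 (6c) ⇒ 6c, clock 9
[2] DMA t2→A (6c) ∥ CU B:t1 (9c) ⇒ 9c, clock 18
[3] DMA t3→B (6c) ∥ CU A:t2 (6c) ⇒ 6c, clock 24
[4] DMA t4→A (5c) ∥ CU B:t3 (8c) ⇒ 8c, clock 32
[5] DMA t5→B (5c) ∥ CU A:t4 (8c) ⇒ 8c, clock 40
[6] DMA t6→A (8c) ∥ CU B:t5 (9c) ⇒ 9c, clock 49
[7] DMA idle ∥ CU A:t6 (8c) ⇒ 8c, clock 57

step 2: A=load:t2 B=compute:t1 [compute-bound]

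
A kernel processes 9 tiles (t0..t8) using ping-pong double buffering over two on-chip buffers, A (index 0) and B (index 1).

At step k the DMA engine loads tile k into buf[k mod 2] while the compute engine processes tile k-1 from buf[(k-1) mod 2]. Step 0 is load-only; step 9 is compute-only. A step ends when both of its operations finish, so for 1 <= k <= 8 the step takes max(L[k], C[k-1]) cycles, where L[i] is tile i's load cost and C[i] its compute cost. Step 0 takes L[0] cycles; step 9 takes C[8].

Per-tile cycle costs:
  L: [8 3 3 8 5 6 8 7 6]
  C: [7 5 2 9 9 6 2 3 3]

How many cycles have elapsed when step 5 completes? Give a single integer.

end_cycle[5] = 46

step 0: L[0]=8 → dur=8, Σ=8 | A=load:t0 B=idle [load-only]
step 1: L[1]=3 C[0]=7 → dur=7, Σ=15 | A=compute:t0 B=load:t1 [compute-bound]
step 2: L[2]=3 C[1]=5 → dur=5, Σ=20 | A=load:t2 B=compute:t1 [compute-bound]
step 3: L[3]=8 C[2]=2 → dur=8, Σ=28 | A=compute:t2 B=load:t3 [load-bound]
step 4: L[4]=5 C[3]=9 → dur=9, Σ=37 | A=load:t4 B=compute:t3 [compute-bound]
step 5: L[5]=6 C[4]=9 → dur=9, Σ=46 | A=compute:t4 B=load:t5 [compute-bound]
step 6: L[6]=8 C[5]=6 → dur=8, Σ=54 | A=load:t6 B=compute:t5 [load-bound]
step 7: L[7]=7 C[6]=2 → dur=7, Σ=61 | A=compute:t6 B=load:t7 [load-bound]
step 8: L[8]=6 C[7]=3 → dur=6, Σ=67 | A=load:t8 B=compute:t7 [load-bound]
step 9: C[8]=3 → dur=3, Σ=70 | A=compute:t8 B=idle [compute-only]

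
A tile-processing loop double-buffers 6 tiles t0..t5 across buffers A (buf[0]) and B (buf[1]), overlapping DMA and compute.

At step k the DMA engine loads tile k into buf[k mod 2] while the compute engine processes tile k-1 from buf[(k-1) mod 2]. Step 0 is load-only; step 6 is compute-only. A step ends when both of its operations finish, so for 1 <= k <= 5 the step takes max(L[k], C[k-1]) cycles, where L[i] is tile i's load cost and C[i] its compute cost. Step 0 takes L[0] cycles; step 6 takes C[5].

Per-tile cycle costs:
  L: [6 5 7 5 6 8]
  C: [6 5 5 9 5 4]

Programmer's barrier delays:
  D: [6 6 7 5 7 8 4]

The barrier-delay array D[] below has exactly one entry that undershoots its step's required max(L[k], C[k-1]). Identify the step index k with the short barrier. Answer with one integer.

[0] required=L[0]=6=6 vs D=6 ok
[1] required=max(L[1]=5,C[0]=6)=6 vs D=6 ok
[2] required=max(L[2]=7,C[1]=5)=7 vs D=7 ok
[3] required=max(L[3]=5,C[2]=5)=5 vs D=5 ok
[4] required=max(L[4]=6,C[3]=9)=9 vs D=7 SHORT
[5] required=max(L[5]=8,C[4]=5)=8 vs D=8 ok
[6] required=C[5]=4=4 vs D=4 ok

hazard at step 4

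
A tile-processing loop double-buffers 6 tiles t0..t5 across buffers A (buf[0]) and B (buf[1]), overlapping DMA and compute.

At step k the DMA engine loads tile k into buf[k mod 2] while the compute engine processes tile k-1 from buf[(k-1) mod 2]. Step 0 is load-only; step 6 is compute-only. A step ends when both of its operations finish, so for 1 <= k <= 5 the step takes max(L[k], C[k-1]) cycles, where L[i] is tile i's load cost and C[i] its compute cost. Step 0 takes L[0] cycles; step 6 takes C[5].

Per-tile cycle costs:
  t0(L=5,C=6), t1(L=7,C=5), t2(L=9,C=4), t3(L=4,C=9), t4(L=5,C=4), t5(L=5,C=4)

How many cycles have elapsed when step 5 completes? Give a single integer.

end_cycle[5] = 39

k=0 load=t0/5c comp=- wait=5 total=5
k=1 load=t1/7c comp=t0/6c wait=7 total=12
k=2 load=t2/9c comp=t1/5c wait=9 total=21
k=3 load=t3/4c comp=t2/4c wait=4 total=25
k=4 load=t4/5c comp=t3/9c wait=9 total=34
k=5 load=t5/5c comp=t4/4c wait=5 total=39
k=6 load=- comp=t5/4c wait=4 total=43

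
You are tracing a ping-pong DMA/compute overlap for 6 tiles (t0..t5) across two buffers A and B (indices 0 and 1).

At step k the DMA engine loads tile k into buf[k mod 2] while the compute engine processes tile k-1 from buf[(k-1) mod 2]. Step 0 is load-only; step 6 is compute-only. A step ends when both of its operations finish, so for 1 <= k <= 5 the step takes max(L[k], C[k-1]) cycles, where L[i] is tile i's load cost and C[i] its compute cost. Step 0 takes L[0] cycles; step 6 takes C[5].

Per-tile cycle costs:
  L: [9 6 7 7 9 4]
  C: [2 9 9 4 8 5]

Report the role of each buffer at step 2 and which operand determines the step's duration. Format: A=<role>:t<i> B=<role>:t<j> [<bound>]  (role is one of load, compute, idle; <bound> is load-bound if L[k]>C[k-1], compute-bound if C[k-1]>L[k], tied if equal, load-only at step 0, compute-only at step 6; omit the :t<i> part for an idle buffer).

step 0: L[0]=9 → dur=9, Σ=9 | A=load:t0 B=idle [load-only]
step 1: L[1]=6 C[0]=2 → dur=6, Σ=15 | A=compute:t0 B=load:t1 [load-bound]
step 2: L[2]=7 C[1]=9 → dur=9, Σ=24 | A=load:t2 B=compute:t1 [compute-bound]
step 3: L[3]=7 C[2]=9 → dur=9, Σ=33 | A=compute:t2 B=load:t3 [compute-bound]
step 4: L[4]=9 C[3]=4 → dur=9, Σ=42 | A=load:t4 B=compute:t3 [load-bound]
step 5: L[5]=4 C[4]=8 → dur=8, Σ=50 | A=compute:t4 B=load:t5 [compute-bound]
step 6: C[5]=5 → dur=5, Σ=55 | A=idle B=compute:t5 [compute-only]

step 2: A=load:t2 B=compute:t1 [compute-bound]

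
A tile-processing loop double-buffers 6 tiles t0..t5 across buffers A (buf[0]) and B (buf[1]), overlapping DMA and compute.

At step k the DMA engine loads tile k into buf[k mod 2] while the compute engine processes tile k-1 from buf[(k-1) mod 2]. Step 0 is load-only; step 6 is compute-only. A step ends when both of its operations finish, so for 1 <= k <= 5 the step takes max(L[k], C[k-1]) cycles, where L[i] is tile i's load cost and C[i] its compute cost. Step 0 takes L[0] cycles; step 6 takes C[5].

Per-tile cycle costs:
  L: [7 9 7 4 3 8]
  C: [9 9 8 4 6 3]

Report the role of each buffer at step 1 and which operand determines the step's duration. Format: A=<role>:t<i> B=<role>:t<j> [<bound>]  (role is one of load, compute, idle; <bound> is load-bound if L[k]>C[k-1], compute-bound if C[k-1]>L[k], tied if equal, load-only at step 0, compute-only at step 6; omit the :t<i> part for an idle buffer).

[0] DMA t0→A (7c) ∥ CU idle ⇒ 7c, clock 7
[1] DMA t1→B (9c) ∥ CU A:t0 (9c) ⇒ 9c, clock 16
[2] DMA t2→A (7c) ∥ CU B:t1 (9c) ⇒ 9c, clock 25
[3] DMA t3→B (4c) ∥ CU A:t2 (8c) ⇒ 8c, clock 33
[4] DMA t4→A (3c) ∥ CU B:t3 (4c) ⇒ 4c, clock 37
[5] DMA t5→B (8c) ∥ CU A:t4 (6c) ⇒ 8c, clock 45
[6] DMA idle ∥ CU B:t5 (3c) ⇒ 3c, clock 48

step 1: A=compute:t0 B=load:t1 [tied]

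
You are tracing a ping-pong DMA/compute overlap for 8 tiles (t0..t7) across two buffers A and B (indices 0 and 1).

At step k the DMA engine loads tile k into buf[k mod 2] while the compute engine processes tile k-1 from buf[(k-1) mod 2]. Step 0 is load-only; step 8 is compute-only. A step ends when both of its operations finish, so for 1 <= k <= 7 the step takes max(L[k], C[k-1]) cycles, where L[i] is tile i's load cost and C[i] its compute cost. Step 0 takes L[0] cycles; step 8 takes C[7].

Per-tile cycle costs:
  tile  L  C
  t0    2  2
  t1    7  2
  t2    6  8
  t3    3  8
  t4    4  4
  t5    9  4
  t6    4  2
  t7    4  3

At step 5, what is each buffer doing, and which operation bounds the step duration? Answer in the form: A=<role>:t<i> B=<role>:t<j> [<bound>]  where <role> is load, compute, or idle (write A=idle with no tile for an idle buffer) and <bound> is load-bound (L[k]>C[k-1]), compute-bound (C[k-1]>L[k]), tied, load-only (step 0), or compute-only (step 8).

k=0 load=t0/2c comp=- wait=2 total=2
k=1 load=t1/7c comp=t0/2c wait=7 total=9
k=2 load=t2/6c comp=t1/2c wait=6 total=15
k=3 load=t3/3c comp=t2/8c wait=8 total=23
k=4 load=t4/4c comp=t3/8c wait=8 total=31
k=5 load=t5/9c comp=t4/4c wait=9 total=40
k=6 load=t6/4c comp=t5/4c wait=4 total=44
k=7 load=t7/4c comp=t6/2c wait=4 total=48
k=8 load=- comp=t7/3c wait=3 total=51

step 5: A=compute:t4 B=load:t5 [load-bound]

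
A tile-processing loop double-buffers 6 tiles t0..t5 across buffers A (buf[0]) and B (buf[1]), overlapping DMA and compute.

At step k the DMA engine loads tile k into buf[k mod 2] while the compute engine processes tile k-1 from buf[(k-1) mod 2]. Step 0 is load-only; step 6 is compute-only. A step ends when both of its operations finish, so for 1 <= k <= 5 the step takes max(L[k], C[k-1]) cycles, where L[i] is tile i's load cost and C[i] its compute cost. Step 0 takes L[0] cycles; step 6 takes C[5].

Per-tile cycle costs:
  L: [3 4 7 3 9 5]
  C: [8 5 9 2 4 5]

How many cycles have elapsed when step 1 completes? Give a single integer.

end_cycle[1] = 11

step 0: L[0]=3 → dur=3, Σ=3 | A=load:t0 B=idle [load-only]
step 1: L[1]=4 C[0]=8 → dur=8, Σ=11 | A=compute:t0 B=load:t1 [compute-bound]
step 2: L[2]=7 C[1]=5 → dur=7, Σ=18 | A=load:t2 B=compute:t1 [load-bound]
step 3: L[3]=3 C[2]=9 → dur=9, Σ=27 | A=compute:t2 B=load:t3 [compute-bound]
step 4: L[4]=9 C[3]=2 → dur=9, Σ=36 | A=load:t4 B=compute:t3 [load-bound]
step 5: L[5]=5 C[4]=4 → dur=5, Σ=41 | A=compute:t4 B=load:t5 [load-bound]
step 6: C[5]=5 → dur=5, Σ=46 | A=idle B=compute:t5 [compute-only]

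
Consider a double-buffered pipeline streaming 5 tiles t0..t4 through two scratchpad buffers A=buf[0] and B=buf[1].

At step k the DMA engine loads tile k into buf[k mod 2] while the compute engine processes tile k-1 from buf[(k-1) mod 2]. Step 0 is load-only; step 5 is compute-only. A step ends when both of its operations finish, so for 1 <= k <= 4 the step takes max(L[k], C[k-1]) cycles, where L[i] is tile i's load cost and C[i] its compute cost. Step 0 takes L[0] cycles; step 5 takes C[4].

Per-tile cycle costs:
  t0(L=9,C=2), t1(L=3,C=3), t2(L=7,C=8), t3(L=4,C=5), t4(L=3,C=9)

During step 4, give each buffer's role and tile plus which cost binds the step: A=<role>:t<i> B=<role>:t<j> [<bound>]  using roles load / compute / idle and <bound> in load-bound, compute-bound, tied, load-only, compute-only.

step 4: A=load:t4 B=compute:t3 [compute-bound]

step 0: L[0]=9 → dur=9, Σ=9 | A=load:t0 B=idle [load-only]
step 1: L[1]=3 C[0]=2 → dur=3, Σ=12 | A=compute:t0 B=load:t1 [load-bound]
step 2: L[2]=7 C[1]=3 → dur=7, Σ=19 | A=load:t2 B=compute:t1 [load-bound]
step 3: L[3]=4 C[2]=8 → dur=8, Σ=27 | A=compute:t2 B=load:t3 [compute-bound]
step 4: L[4]=3 C[3]=5 → dur=5, Σ=32 | A=load:t4 B=compute:t3 [compute-bound]
step 5: C[4]=9 → dur=9, Σ=41 | A=compute:t4 B=idle [compute-only]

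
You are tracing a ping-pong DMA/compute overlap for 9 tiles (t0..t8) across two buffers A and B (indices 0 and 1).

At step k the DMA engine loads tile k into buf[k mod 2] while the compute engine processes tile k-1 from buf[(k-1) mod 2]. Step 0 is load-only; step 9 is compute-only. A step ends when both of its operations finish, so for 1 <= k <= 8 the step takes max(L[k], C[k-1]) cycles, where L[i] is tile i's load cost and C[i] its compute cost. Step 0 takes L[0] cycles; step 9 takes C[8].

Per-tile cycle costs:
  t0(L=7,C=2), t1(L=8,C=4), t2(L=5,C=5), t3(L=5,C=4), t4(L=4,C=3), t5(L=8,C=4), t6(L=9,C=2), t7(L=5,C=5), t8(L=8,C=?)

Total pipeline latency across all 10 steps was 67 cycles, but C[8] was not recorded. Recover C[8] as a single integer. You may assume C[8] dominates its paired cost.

step 0 = dur = L[0]=7 = 7
step 1 = dur = max(L[1]=8, C[0]=2) = 8
step 2 = dur = max(L[2]=5, C[1]=4) = 5
step 3 = dur = max(L[3]=5, C[2]=5) = 5
step 4 = dur = max(L[4]=4, C[3]=4) = 4
step 5 = dur = max(L[5]=8, C[4]=3) = 8
step 6 = dur = max(L[6]=9, C[5]=4) = 9
step 7 = dur = max(L[7]=5, C[6]=2) = 5
step 8 = dur = max(L[8]=8, C[7]=5) = 8
step 9 = dur = C[8]=? = C[8]  (unknown; binding)
sum of known step durations = 59
dur[9] = total - known = 67 - 59 = 8
C[8] is the binding max in step 9, so C[8] = dur[9] = 8

C[8] = 8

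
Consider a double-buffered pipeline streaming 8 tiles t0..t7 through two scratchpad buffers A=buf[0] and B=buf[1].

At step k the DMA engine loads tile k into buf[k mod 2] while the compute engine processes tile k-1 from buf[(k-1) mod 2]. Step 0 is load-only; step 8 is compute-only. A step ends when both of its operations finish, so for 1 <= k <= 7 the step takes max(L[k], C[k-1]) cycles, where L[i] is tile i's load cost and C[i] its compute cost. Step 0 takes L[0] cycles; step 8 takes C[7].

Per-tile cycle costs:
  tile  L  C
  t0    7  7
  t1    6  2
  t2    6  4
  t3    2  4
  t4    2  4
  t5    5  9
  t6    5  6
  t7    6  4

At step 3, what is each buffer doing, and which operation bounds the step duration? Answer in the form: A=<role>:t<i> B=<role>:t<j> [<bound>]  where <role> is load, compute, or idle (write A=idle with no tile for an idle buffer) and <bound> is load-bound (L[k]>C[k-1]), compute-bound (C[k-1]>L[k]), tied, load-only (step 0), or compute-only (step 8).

step 3: A=compute:t2 B=load:t3 [compute-bound]

step 0: L[0]=7 → dur=7, Σ=7 | A=load:t0 B=idle [load-only]
step 1: L[1]=6 C[0]=7 → dur=7, Σ=14 | A=compute:t0 B=load:t1 [compute-bound]
step 2: L[2]=6 C[1]=2 → dur=6, Σ=20 | A=load:t2 B=compute:t1 [load-bound]
step 3: L[3]=2 C[2]=4 → dur=4, Σ=24 | A=compute:t2 B=load:t3 [compute-bound]
step 4: L[4]=2 C[3]=4 → dur=4, Σ=28 | A=load:t4 B=compute:t3 [compute-bound]
step 5: L[5]=5 C[4]=4 → dur=5, Σ=33 | A=compute:t4 B=load:t5 [load-bound]
step 6: L[6]=5 C[5]=9 → dur=9, Σ=42 | A=load:t6 B=compute:t5 [compute-bound]
step 7: L[7]=6 C[6]=6 → dur=6, Σ=48 | A=compute:t6 B=load:t7 [tied]
step 8: C[7]=4 → dur=4, Σ=52 | A=idle B=compute:t7 [compute-only]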